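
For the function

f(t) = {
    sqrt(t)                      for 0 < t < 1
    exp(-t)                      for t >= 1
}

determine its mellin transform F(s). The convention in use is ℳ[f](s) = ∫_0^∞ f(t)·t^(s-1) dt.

treat the 2 regions marked off by 1 separately and sum
on [0, 1) integrate f = sqrt(t) against the kernel
piece [1, ∞): integrate exp(-t) against the kernel

((2*s + 1)*uppergamma(s, 1) + 2)/(2*s + 1)
  Re(s) > -1/2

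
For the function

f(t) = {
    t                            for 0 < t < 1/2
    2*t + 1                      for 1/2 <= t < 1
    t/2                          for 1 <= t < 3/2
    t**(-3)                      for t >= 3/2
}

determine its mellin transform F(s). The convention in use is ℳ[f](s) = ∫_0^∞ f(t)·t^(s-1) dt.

(270*2**s*s**2 - 702*2**s*s - 324*2**s + 49*3**s*s**2 - 275*3**s*s - 162*s**2 + 378*s + 324)/(108*2**s*s*(s**2 - 2*s - 3))
  -1 < Re(s) < 3

treat the 4 regions marked off by 1/2, 1, 3/2 separately and sum
for t in [0, 1/2): the term is ∫ t·t^(s-1)
the [1/2, 1) slice contributes ∫ (2*t + 1)·t^(s-1) dt
for t in [1, 3/2): the term is ∫ t/2·t^(s-1)
for t in [3/2, ∞): the term is ∫ t**(-3)·t^(s-1)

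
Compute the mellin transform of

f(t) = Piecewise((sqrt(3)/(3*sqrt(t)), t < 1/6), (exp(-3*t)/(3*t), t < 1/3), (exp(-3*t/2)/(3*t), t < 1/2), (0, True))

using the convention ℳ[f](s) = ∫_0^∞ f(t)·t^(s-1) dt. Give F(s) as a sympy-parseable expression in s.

(2**(2*s)*(2*s - 1)*uppergamma(s - 1, 1/2) - 2**(2*s)*(2*s - 1)*uppergamma(s - 1, 3/4) + 2**(s + 1)*(2*s - 1)*uppergamma(s - 1, 1/2) - 2**(s + 1)*(2*s - 1)*uppergamma(s - 1, 1) + 4*sqrt(2))/(2*6**s*(2*s - 1))
  Re(s) > 1/2

back out the common scale on t: sqrt(2)/(2*sqrt(t)) on [0, 1/4); exp(-2*t)/(2*t) on [1/4, 1/2); exp(-t)/(2*t) on [1/2, 3/4)
remove the common scale on t first: 1/sqrt(t) on [0, 1/2); exp(-t)/t on [1/2, 1); exp(-t/2)/t on [1, 3/2)
undo the shared t-power: sqrt(t) on [0, 1/2); exp(-t) on [1/2, 1); exp(-t/2) on [1, 3/2)
integrate the 3 segments split at 1/6, 1/3, then add the results
[0, 1/6) adds the kernel integral of sqrt(3)/(3*sqrt(t))
∫ over [1/6, 1/3) of exp(-3*t)/(3*t)·t^(s-1) joins the sum
over [1/3, 1/2), the kernel integral of exp(-3*t/2)/(3*t) enters the sum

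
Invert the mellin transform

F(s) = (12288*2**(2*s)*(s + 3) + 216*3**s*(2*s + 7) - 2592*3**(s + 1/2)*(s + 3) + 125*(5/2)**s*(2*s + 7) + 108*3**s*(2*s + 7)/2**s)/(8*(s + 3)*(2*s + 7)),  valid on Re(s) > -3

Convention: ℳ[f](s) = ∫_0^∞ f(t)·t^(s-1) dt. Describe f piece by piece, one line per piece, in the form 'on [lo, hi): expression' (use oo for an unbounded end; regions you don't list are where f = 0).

slice at 3/2, 5/2, 3, transform all 4 pieces, and sum them
∫ 6*t**3·t^(s-1) over [0, 3/2)
over [3/2, 5/2), the kernel integral of 2*t**3 enters the sum
between 5/2 and 3 the integrand is t**3·t^(s-1)
[3, 4) adds the kernel integral of 6*t**(7/2)

on [0, 3/2): 6*t**3
on [3/2, 5/2): 2*t**3
on [5/2, 3): t**3
on [3, 4): 6*t**(7/2)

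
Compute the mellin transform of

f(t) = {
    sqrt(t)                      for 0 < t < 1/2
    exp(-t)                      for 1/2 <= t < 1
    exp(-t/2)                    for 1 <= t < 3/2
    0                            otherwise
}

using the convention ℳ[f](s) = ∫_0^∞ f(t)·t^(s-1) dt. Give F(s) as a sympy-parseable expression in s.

treat the 3 regions marked off by 1/2, 1 separately and sum
piece [0, 1/2): integrate sqrt(t) against the kernel
on [1/2, 1) integrate f = exp(-t) against the kernel
between 1 and 3/2 the integrand is exp(-t/2)·t^(s-1)

(2**s*(2*s + 1)*uppergamma(s, 1/2) - 2**s*(2*s + 1)*uppergamma(s, 1) + 4**s*(2*s + 1)*uppergamma(s, 1/2) - 4**s*(2*s + 1)*uppergamma(s, 3/4) + sqrt(2))/(2**s*(2*s + 1))
  Re(s) > -1/2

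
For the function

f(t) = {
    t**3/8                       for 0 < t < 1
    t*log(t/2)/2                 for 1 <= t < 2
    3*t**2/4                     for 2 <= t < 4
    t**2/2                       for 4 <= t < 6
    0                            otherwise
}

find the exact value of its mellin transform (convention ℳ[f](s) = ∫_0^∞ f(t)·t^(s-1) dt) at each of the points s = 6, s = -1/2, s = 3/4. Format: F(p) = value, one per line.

F(6) = log(2)/14 + 377491477/3528
F(-1/2) = -3*sqrt(2) + log(2) + 203/60 + 2*sqrt(6)
F(3/4) = -764*2**(3/4)/539 + 289/1470 + 2*log(2)/7 + 32*sqrt(2)/11 + 72*6**(3/4)/11

undo the common scale on t: t**3 on [0, 1/2); t*log(t) on [1/2, 1); 3*t**2 on [1, 2); …
reversing the shared t-power: t on [0, 1/2); log(t)/t on [1/2, 1); 3 on [1, 2); …
the 4 pieces separated at 1, 2, 4 each add one integral
the [0, 1) slice contributes ∫ t**3/8·t^(s-1) dt
∫ t*log(t/2)/2·t^(s-1) over [1, 2)
segment 2 to 4 holds 3*t**2/4; add its integral
for t in [4, 6): the term is ∫ t**2/2·t^(s-1)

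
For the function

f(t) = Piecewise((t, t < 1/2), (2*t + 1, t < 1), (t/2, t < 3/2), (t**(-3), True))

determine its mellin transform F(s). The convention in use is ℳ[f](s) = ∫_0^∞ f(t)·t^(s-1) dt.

(270*2**s*s**2 - 702*2**s*s - 324*2**s + 49*3**s*s**2 - 275*3**s*s - 162*s**2 + 378*s + 324)/(108*2**s*s*(s**2 - 2*s - 3))
  -1 < Re(s) < 3

treat the 4 regions marked off by 1/2, 1, 3/2 separately and sum
∫ t·t^(s-1) over [0, 1/2)
segment [1/2, 1) carries (2*t + 1); integrate it
on [1, 3/2) integrate f = t/2 against the kernel
segment 3/2 to ∞ holds t**(-3); add its integral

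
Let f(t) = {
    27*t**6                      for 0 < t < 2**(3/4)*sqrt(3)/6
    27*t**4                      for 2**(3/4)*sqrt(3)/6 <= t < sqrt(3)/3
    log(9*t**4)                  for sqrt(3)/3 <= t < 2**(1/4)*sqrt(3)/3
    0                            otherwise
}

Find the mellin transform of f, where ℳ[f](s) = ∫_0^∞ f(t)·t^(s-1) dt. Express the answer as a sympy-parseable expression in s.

(2**(3/4)*sqrt(3)/6)**s*(12*2**(s/4)*s**2*(s + 6) + 16*2**(s/4)*(s + 4)*(s + 6) + 4*2**(s/2)*s*(s + 4)*(s + 6)*log(2) - 16*2**(s/2)*(s + 4)*(s + 6) + sqrt(2)*s**2*(s + 4) - 6*s**2*(s + 6))/(4*s**2*(s + 4)*(s + 6))
  Re(s) > -6

peel off the power substitution: 27*t**3 on [0, sqrt(2)/6); 27*t**2 on [sqrt(2)/6, 1/3); log(9*t**2) on [1/3, sqrt(2)/3)
remove the common scale on t first: t**3 on [0, sqrt(2)/2); 3*t**2 on [sqrt(2)/2, 1); log(t**2) on [1, sqrt(2))
the power substitution comes off first: t**(3/2) on [0, 1/2); 3*t on [1/2, 1); log(t) on [1, 2)
slice at 2**(3/4)*sqrt(3)/6, sqrt(3)/3, transform all 3 pieces, and sum them
segment 0 to 2**(3/4)*sqrt(3)/6 holds 27*t**6; add its integral
segment [2**(3/4)*sqrt(3)/6, sqrt(3)/3) carries 27*t**4; integrate it
segment [sqrt(3)/3, 2**(1/4)*sqrt(3)/3) carries log(9*t**4); integrate it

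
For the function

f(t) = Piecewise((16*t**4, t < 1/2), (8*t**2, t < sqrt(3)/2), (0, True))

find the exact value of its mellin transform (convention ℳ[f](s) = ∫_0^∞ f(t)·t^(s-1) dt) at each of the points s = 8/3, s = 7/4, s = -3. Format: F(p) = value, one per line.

back out the common scale on t: t**4 on [0, 1); 2*t**2 on [1, sqrt(3))
strip the shared t-power: t**3 on [0, 1); 2*t on [1, sqrt(3))
reversing the power substitution: t**(3/2) on [0, 1); 2*sqrt(t) on [1, 3)
linearity at 1/2 turns ℳ[f](s) into 2 summed integrals
the [0, 1/2) slice contributes ∫ 16*t**4·t^(s-1) dt
∫ over [1/2, sqrt(3)/2) of 8*t**2·t^(s-1) joins the sum

F(8/3) = -39*2**(1/3)/1120 + 27*6**(1/3)/56
F(7/4) = 2**(1/4)*(-31 + 138*3**(7/8))/345
F(-3) = 24 - 16*sqrt(3)/3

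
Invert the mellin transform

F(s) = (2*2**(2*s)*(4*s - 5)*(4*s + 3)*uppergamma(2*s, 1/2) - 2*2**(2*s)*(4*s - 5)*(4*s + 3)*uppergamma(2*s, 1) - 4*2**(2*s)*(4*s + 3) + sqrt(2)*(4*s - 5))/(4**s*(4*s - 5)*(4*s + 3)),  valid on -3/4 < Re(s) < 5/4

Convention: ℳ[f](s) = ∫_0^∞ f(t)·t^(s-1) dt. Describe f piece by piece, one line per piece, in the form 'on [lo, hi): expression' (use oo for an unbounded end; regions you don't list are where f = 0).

on [0, 1/4): t**(3/4)
on [1/4, 1): exp(-sqrt(t))
on [1, oo): t**(-5/4)

invert the power substitution to get t**(3/2) on [0, 1/2); exp(-t) on [1/2, 1); t**(-5/2) on [1, ∞)
treat the 3 regions marked off by 1/4, 1 separately and sum
for t in [0, 1/4): the term is ∫ t**(3/4)·t^(s-1)
over [1/4, 1), the kernel integral of exp(-sqrt(t)) enters the sum
[1, ∞) adds the kernel integral of t**(-5/4)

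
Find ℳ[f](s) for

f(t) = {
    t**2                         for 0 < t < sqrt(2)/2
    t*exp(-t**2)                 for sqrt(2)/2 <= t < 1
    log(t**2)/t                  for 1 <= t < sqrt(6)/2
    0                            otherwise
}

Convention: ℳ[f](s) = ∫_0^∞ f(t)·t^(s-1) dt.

undo the power substitution: t on [0, 1/2); sqrt(t)*exp(-t) on [1/2, 1); log(t)/sqrt(t) on [1, 3/2)
invert the shared t-power to get sqrt(t) on [0, 1/2); exp(-t) on [1/2, 1); log(t)/t on [1, 3/2)
linearity at sqrt(2)/2, 1 turns ℳ[f](s) into 3 summed integrals
between 0 and sqrt(2)/2 the integrand is t**2·t^(s-1)
[sqrt(2)/2, 1) adds the kernel integral of t*exp(-t**2)
between 1 and sqrt(6)/2 the integrand is log(t**2)/t·t^(s-1)

2**(1/2 - s/2)*(3*2**(s/2 + 1/2)*(s + 2)*(4*s - (s + 1)**2)*uppergamma(s/2 + 1/2, 1/2) - 3*2**(s/2 + 1/2)*(s + 2)*(4*s - (s + 1)**2)*uppergamma(s/2 + 1/2, 1) - 12*2**(s/2 + 1/2)*(s + 2) + 3**(s/2 + 1/2)*(s + 1)*(s + 2)*(-4*log(3) + 4*log(2)) + 3**(s/2 + 1/2)*(s + 2)*(-8*log(2) + 8*log(3)) + 8*3**(s/2 + 1/2)*(s + 2) + 3*sqrt(2)*(4*s - (s + 1)**2))/(12*(s + 2)*(4*s - (s + 1)**2))
  Re(s) > -2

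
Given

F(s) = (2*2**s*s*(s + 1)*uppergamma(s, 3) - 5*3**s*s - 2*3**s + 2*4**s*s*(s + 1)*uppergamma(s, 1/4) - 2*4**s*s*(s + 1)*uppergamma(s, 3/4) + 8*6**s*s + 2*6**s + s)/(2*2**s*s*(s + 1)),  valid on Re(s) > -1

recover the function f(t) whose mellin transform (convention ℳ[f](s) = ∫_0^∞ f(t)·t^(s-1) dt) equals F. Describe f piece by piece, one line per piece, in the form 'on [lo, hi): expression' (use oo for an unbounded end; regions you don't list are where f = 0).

on [0, 1/2): t
on [1/2, 3/2): exp(-t/2)
on [3/2, 3): t + 1
on [3, oo): exp(-t)

decompose at 1/2, 3/2, 3; ℳ[f](s) sums the 4 pieces' integrals
[0, 1/2) adds the kernel integral of t
for t in [1/2, 3/2): the term is ∫ exp(-t/2)·t^(s-1)
segment [3/2, 3) carries (t + 1); integrate it
on [3, ∞) integrate f = exp(-t) against the kernel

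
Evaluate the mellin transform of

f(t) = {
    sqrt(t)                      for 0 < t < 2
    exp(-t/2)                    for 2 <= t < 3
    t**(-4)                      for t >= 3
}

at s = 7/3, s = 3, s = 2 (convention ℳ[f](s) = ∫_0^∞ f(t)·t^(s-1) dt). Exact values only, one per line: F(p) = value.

F(7/3) = -4*2**(1/3)*uppergamma(7/3, 3/2) + 3**(1/3)/15 + 24*2**(5/6)/17 + 4*2**(1/3)*uppergamma(7/3, 1)
F(3) = -58*exp(-3/2) + 1/3 + 16*sqrt(2)/7 + 40*exp(-1)
F(2) = -10*exp(-3/2) + 1/18 + 8*sqrt(2)/5 + 8*exp(-1)

slice at 2, 3, transform all 3 pieces, and sum them
segment 0 to 2 holds sqrt(t); add its integral
over [2, 3), the kernel integral of exp(-t/2) enters the sum
the [3, ∞) slice contributes ∫ t**(-4)·t^(s-1) dt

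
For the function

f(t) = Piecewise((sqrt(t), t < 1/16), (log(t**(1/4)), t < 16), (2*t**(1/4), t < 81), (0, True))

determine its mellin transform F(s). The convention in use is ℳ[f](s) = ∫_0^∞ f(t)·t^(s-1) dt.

peel off the power substitution: t on [0, 1/4); log(sqrt(t)) on [1/4, 4); 2*sqrt(t) on [4, 9)
peel off the power substitution: t**2 on [0, 1/2); log(t) on [1/2, 2); 2*t on [2, 3)
linearity at 1/16, 16 turns ℳ[f](s) into 3 summed integrals
the [0, 1/16) slice contributes ∫ sqrt(t)·t^(s-1) dt
piece [1/16, 16): integrate log(t**(1/4)) against the kernel
on [16, 81) integrate f = 2*t**(1/4) against the kernel

(-64*2**(8*s)*s**2*(2*s + 1) + 4*256**s*s*(2*s + 1)*(4*s + 1)*log(2) - 256**s*(2*s + 1)*(4*s + 1) + 96*6**(4*s)*s**2*(2*s + 1) + 2*s**2*(4*s + 1) + 4*s*(2*s + 1)*(4*s + 1)*log(2) + (2*s + 1)*(4*s + 1))/(4*2**(4*s)*s**2*(2*s + 1)*(4*s + 1))
  Re(s) > -1/2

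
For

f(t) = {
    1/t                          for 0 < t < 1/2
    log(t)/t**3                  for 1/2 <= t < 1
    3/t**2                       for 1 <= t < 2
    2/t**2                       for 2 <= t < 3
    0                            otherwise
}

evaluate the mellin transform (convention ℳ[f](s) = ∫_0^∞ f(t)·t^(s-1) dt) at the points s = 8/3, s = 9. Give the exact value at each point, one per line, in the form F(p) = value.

strip the power substitution: 1/sqrt(t) on [0, 1/4); log(sqrt(t))/t**(3/2) on [1/4, 1); 3/t on [1, 4); …
invert the shared t-power to get sqrt(t) on [0, 1/4); log(sqrt(t))/sqrt(t) on [1/4, 1); 3 on [1, 4); …
undo the power substitution: t on [0, 1/2); log(t)/t on [1/2, 1); 3 on [1, 2); …
split f at 1/2, 1, 2: ℳ[f](s) collects 4 kernel integrals
segment [0, 1/2) carries 1/t; integrate it
between 1/2 and 1 the integrand is log(t)/t**3·t^(s-1)
on [1, 2) integrate f = 3/t**2 against the kernel
on [2, 3): add ∫ 2/t**2·t^(s-1) dt

F(8/3) = -27/2 - 3*2**(1/3)*log(2) + 3*2**(2/3)/2 + 3*3**(2/3) + 183*2**(1/3)/20
F(9) = log(2)/384 + 9213567/14336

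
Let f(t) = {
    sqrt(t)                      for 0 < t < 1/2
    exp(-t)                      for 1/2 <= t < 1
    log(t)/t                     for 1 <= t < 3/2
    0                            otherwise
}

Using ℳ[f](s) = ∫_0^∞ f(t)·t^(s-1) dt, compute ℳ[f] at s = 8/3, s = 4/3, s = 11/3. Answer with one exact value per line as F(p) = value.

F(8/3) = -uppergamma(8/3, 1) - 27*2**(1/3)*3**(2/3)/100 + 3*2**(5/6)/152 + 9/25 + log(3**(9*2**(1/3)*3**(2/3)/20)/2**(9*2**(1/3)*3**(2/3)/20)) + uppergamma(8/3, 1/2)
F(4/3) = -9*2**(2/3)*3**(1/3)/2 - uppergamma(4/3, 1) + 3*2**(1/6)/22 + uppergamma(4/3, 1/2) + log(3**(3*2**(2/3)*3**(1/3)/2)/2**(3*2**(2/3)*3**(1/3)/2)) + 9
F(11/3) = -uppergamma(11/3, 1) - 81*2**(1/3)*3**(2/3)/512 + 3*2**(5/6)/400 + 9/64 + log(3**(27*2**(1/3)*3**(2/3)/64)/2**(27*2**(1/3)*3**(2/3)/64)) + uppergamma(11/3, 1/2)

cuts at 1/2, 1: linearity sums the 3 kernel integrals
segment 0 to 1/2 holds sqrt(t); add its integral
segment [1/2, 1) carries exp(-t); integrate it
piece [1, 3/2): integrate log(t)/t against the kernel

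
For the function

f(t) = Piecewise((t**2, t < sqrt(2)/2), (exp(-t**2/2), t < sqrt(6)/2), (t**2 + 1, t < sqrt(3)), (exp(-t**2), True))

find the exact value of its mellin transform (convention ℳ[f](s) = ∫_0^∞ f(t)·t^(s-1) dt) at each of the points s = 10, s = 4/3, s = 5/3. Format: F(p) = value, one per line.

strip the power substitution: t on [0, 1/2); exp(-t/2) on [1/2, 3/2); t + 1 on [3/2, 3); …
f breaks at sqrt(2)/2, sqrt(6)/2, sqrt(3) into 4 integrals to sum
on [0, sqrt(2)/2) integrate f = t**2 against the kernel
on [sqrt(2)/2, sqrt(6)/2) integrate f = exp(-t**2/2) against the kernel
over [sqrt(6)/2, sqrt(3)), the kernel integral of (t**2 + 1) enters the sum
the [sqrt(3), ∞) slice contributes ∫ exp(-t**2)·t^(s-1) dt

F(10) = -12993*exp(-3/4)/16 + 393*exp(-3)/2 + 80009/960 + 7889*exp(-1/4)/16
F(4/3) = 2**(1/3)*(-24*3**(2/3) - 20*2**(1/3)*uppergamma(2/3, 3/4) + 10*2**(2/3)*uppergamma(2/3, 3) + 3 + 20*2**(1/3)*uppergamma(2/3, 1/4) + 33*6**(2/3))/40
F(5/3) = 2**(1/6)*(-111*3**(5/6) - 110*2**(2/3)*uppergamma(5/6, 3/4) + 55*2**(5/6)*uppergamma(5/6, 3) + 15 + 110*2**(2/3)*uppergamma(5/6, 1/4) + 156*6**(5/6))/220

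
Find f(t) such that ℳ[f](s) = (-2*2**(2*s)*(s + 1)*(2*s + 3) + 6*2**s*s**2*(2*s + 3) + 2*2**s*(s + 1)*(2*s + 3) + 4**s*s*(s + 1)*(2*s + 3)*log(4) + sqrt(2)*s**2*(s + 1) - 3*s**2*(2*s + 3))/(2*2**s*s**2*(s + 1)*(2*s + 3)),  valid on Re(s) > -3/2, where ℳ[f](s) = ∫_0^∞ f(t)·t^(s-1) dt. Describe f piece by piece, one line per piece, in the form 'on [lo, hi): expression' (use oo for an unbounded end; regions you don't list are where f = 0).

split f at 1/2, 1: ℳ[f](s) collects 3 kernel integrals
on [0, 1/2): add ∫ t**(3/2)·t^(s-1) dt
segment [1/2, 1) carries 3*t; integrate it
between 1 and 2 the integrand is log(t)·t^(s-1)

on [0, 1/2): t**(3/2)
on [1/2, 1): 3*t
on [1, 2): log(t)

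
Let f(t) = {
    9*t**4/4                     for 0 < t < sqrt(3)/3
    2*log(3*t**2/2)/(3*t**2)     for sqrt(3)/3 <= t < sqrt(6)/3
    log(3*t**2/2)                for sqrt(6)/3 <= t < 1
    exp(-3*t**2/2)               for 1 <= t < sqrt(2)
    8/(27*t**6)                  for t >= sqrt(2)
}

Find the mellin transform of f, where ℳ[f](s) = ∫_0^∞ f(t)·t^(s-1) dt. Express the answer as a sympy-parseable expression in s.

(27*2**(s/2)*s**2*(s/2 - 3)*(s/2 + 2)*(s**2/4 - s + 1)*uppergamma(s/2, 3/2) - 27*2**(s/2)*s**2*(s/2 - 3)*(s/2 + 2)*(s**2/4 - s + 1)*uppergamma(s/2, 3) - 27*2**(s/2)*s**2*(s/2 - 3)*(s/2 + 2) + 108*2**(s/2)*(s/2 - 3)*(s/2 + 2)*(s**2/4 - s + 1) - 54*3**(s/2)*s*(s/2 - 3)*(s/2 + 2)*(s**2/4 - s + 1)*log(2) + 54*3**(s/2)*s*(s/2 - 3)*(s/2 + 2)*(s**2/4 - s + 1)*log(3) - 108*3**(s/2)*(s/2 - 3)*(s/2 + 2)*(s**2/4 - s + 1) - 6**(s/2)*s**2*(s/2 + 2)*(s**2/4 - s + 1) + 27*s**3*(s/2 - 3)*(s/2 + 2)*log(2) - 54*s**2*(s/2 - 3)*(s/2 + 2)*log(2) + 54*s**2*(s/2 - 3)*(s/2 + 2) + 27*s**2*(s/2 - 3)*(s**2/4 - s + 1)/4)/(54*3**(s/2)*s**2*(s/2 - 3)*(s/2 + 2)*(s**2/4 - s + 1))
  -4 < Re(s) < 6

reversing the power substitution: 9*t**2/4 on [0, 1/3); 2*log(3*t/2)/(3*t) on [1/3, 2/3); log(3*t/2) on [2/3, 1); …
peel off the common scale on t: t**2 on [0, 1/2); log(t)/t on [1/2, 1); log(t) on [1, 3/2); …
the 5 pieces separated at sqrt(3)/3, sqrt(6)/3, 1, sqrt(2) each add one integral
∫ over [0, sqrt(3)/3) of 9*t**4/4·t^(s-1) joins the sum
for t in [sqrt(3)/3, sqrt(6)/3): the term is ∫ 2*log(3*t**2/2)/(3*t**2)·t^(s-1)
segment [sqrt(6)/3, 1) carries log(3*t**2/2); integrate it
[1, sqrt(2)) adds the kernel integral of exp(-3*t**2/2)
on [sqrt(2), ∞): add ∫ 8/(27*t**6)·t^(s-1) dt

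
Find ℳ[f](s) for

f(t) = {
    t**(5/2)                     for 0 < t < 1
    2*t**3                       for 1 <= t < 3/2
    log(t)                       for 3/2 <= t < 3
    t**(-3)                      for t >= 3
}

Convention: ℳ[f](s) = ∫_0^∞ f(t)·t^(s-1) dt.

2**(-s - 1)*(324*2**(s + 1)*(s - 3)*(s + 3)*(-2*s + (s + 1)**2 - 1) - 324*2**(s + 1)*(s - 3)*(2*s + 5)*(-2*s + (s + 1)**2 - 1) - 108*3**(s + 1)*(s - 3)*(s + 1)*(s + 3)*(2*s + 5)*log(3) + 108*3**(s + 1)*(s - 3)*(s + 1)*(s + 3)*(2*s + 5)*log(2) - 108*3**(s + 1)*(s - 3)*(s + 3)*(2*s + 5)*log(2) + 108*3**(s + 1)*(s - 3)*(s + 3)*(2*s + 5) + 108*3**(s + 1)*(s - 3)*(s + 3)*(2*s + 5)*log(3) + 729*3**(s + 1)*(s - 3)*(2*s + 5)*(-2*s + (s + 1)**2 - 1) + 54*6**(s + 1)*(s - 3)*(s + 1)*(s + 3)*(2*s + 5)*log(3) - 54*6**(s + 1)*(s - 3)*(s + 3)*(2*s + 5)*log(3) - 54*6**(s + 1)*(s - 3)*(s + 3)*(2*s + 5) - 2*6**(s + 1)*(s + 3)*(2*s + 5)*(-2*s + (s + 1)**2 - 1))/(162*(s - 3)*(s + 3)*(2*s + 5)*(-2*s + (s + 1)**2 - 1))
  -5/2 < Re(s) < 3

strip the shared t-power: t**(3/2) on [0, 1); 2*t**2 on [1, 3/2); log(t)/t on [3/2, 3); …
split f at 1, 3/2, 3: ℳ[f](s) collects 4 kernel integrals
∫ t**(5/2)·t^(s-1) over [0, 1)
segment [1, 3/2) carries 2*t**3; integrate it
on [3/2, 3): add ∫ log(t)·t^(s-1) dt
∫ t**(-3)·t^(s-1) over [3, ∞)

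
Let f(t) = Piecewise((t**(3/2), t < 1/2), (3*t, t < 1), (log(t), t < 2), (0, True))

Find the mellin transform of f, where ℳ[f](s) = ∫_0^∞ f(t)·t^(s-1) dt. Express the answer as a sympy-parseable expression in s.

breakpoints 1/2, 1: one integral from each of the 3 segments
∫ t**(3/2)·t^(s-1) over [0, 1/2)
the [1/2, 1) slice contributes ∫ 3*t·t^(s-1) dt
over [1, 2), the kernel integral of log(t) enters the sum

(-2*2**(2*s)*(s + 1)*(2*s + 3) + 6*2**s*s**2*(2*s + 3) + 2*2**s*(s + 1)*(2*s + 3) + 4**s*s*(s + 1)*(2*s + 3)*log(4) + sqrt(2)*s**2*(s + 1) - 3*s**2*(2*s + 3))/(2*2**s*s**2*(s + 1)*(2*s + 3))
  Re(s) > -3/2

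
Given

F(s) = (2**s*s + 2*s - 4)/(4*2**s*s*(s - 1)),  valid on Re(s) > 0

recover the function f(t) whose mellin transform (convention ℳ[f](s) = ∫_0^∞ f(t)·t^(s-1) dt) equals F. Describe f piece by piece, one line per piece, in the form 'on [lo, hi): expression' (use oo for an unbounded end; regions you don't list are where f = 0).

on [0, 1/2): 1
on [1/2, 1): 1/(4*t)

invert the common scale on t to get 1 on [0, 1); 1/(2*t) on [1, 2)
remove the shared t-power first: t on [0, 1); 1/2 on [1, 2)
integrate the 2 segments split at 1/2, then add the results
over [0, 1/2), the kernel integral of 1 enters the sum
for t in [1/2, 1): the term is ∫ 1/(4*t)·t^(s-1)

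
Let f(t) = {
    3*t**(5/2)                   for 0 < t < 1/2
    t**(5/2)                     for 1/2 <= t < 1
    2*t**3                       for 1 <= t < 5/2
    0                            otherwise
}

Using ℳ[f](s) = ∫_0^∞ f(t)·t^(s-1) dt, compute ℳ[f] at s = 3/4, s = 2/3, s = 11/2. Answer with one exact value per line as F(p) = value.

F(3/4) = -44/195 + 2**(3/4)/26 + 25*2**(1/4)*5**(3/4)/6
F(2/3) = -48/209 + 3*2**(5/6)/76 + 375*2**(1/3)*5**(2/3)/88
F(11/2) = -1903/17408 + 390625*sqrt(10)/2176

slice at 1/2, 1, transform all 3 pieces, and sum them
segment 0 to 1/2 holds 3*t**(5/2); add its integral
∫ t**(5/2)·t^(s-1) over [1/2, 1)
between 1 and 5/2 the integrand is 2*t**3·t^(s-1)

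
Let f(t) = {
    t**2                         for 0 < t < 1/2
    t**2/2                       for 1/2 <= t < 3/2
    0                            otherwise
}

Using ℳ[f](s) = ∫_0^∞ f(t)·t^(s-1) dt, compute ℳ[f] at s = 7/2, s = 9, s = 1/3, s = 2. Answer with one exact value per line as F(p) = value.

f breaks at 1/2 into 2 integrals to sum
the [0, 1/2) slice contributes ∫ t**2·t^(s-1) dt
on [1/2, 3/2) integrate f = t**2/2 against the kernel

F(7/2) = sqrt(2)/704 + 243*sqrt(6)/704
F(9) = 44287/11264
F(1/3) = 3*2**(2/3)*(1 + 9*3**(1/3))/112
F(2) = 41/64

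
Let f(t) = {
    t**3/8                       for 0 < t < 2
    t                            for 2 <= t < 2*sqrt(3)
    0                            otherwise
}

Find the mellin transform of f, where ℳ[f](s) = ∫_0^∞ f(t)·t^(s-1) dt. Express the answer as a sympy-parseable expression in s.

2**s*(3**(s/2 + 1/2)*(2*s + 6) - s - 5)/((s + 1)*(s + 3))
  Re(s) > -3

invert the common scale on t to get t**3 on [0, 1); 2*t on [1, sqrt(3))
peel off the power substitution: t**(3/2) on [0, 1); 2*sqrt(t) on [1, 3)
treat the 2 regions marked off by 2 separately and sum
over [0, 2), the kernel integral of t**3/8 enters the sum
over [2, 2*sqrt(3)), the kernel integral of t enters the sum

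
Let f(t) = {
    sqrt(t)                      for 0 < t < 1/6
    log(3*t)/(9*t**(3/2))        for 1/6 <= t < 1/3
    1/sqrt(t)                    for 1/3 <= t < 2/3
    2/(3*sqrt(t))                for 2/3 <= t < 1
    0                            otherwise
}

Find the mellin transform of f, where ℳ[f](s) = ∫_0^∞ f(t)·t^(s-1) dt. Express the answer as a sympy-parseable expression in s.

6**(1/2 - s)*(-6*2**(s + 1/2)*(2*s - 1)*(2*s + 1) - 9*2**(s + 1/2)*(2*s + 1)*(-8*s + (2*s - 1)**2 + 8) + 3*4**s*(2*s + 1)*(-8*s + (2*s - 1)**2 + 8) + 2*6**(s + 1/2)*(2*s + 1)*(-8*s + (2*s - 1)**2 + 8) + 12*(2*s - 1)**2*(2*s + 1)*log(2) - 24*(2*s - 1)*(2*s + 1)*log(2) + 24*(2*s - 1)*(2*s + 1) + 3*(2*s - 1)*(-8*s + (2*s - 1)**2 + 8))/(9*(2*s - 1)*(2*s + 1)*(-8*s + (2*s - 1)**2 + 8))
  Re(s) > -1/2

the shared t-power comes off first: 1 on [0, 1/6); log(3*t)/(9*t**2) on [1/6, 1/3); 1/t on [1/3, 2/3); …
invert the common scale on t to get 1 on [0, 1/2); log(t)/t**2 on [1/2, 1); 3/t on [1, 2); …
back out the shared t-power: t on [0, 1/2); log(t)/t on [1/2, 1); 3 on [1, 2); …
the 4 pieces separated at 1/6, 1/3, 2/3 each add one integral
the [0, 1/6) slice contributes ∫ sqrt(t)·t^(s-1) dt
the [1/6, 1/3) slice contributes ∫ log(3*t)/(9*t**(3/2))·t^(s-1) dt
the [1/3, 2/3) slice contributes ∫ 1/sqrt(t)·t^(s-1) dt
between 2/3 and 1 the integrand is 2/(3*sqrt(t))·t^(s-1)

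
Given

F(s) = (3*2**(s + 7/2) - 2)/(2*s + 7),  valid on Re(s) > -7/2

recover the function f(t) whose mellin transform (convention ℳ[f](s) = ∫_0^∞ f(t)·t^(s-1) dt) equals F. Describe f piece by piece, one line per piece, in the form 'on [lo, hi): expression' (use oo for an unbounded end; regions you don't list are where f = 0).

decompose at 1; ℳ[f](s) sums the 2 pieces' integrals
between 0 and 1 the integrand is t**(7/2)/2·t^(s-1)
∫ 3*t**(7/2)/2·t^(s-1) over [1, 2)

on [0, 1): t**(7/2)/2
on [1, 2): 3*t**(7/2)/2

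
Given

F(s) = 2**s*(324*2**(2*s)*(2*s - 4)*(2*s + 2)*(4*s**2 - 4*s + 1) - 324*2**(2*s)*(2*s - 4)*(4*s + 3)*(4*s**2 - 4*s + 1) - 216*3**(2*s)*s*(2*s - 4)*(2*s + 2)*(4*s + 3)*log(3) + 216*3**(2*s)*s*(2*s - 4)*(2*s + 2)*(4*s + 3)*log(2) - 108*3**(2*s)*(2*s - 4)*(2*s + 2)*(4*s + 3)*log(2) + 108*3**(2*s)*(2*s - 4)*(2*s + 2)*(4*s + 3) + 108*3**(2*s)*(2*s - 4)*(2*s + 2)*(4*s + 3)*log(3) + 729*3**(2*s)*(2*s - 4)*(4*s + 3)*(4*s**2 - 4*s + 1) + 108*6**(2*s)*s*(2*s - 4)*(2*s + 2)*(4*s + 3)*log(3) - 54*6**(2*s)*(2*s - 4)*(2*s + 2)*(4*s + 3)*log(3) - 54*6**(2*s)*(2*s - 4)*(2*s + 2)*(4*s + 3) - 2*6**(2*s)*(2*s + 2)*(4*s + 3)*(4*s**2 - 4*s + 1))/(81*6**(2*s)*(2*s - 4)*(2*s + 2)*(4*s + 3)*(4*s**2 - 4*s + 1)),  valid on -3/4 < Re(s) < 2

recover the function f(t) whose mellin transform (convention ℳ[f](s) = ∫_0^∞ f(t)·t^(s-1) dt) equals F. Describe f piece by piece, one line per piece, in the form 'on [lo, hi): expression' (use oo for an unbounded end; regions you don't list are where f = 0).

undo the common scale on t: 3*sqrt(3)*t**(3/4) on [0, 1/9); 18*t on [1/9, 1/4); log(3*sqrt(t))/(3*sqrt(t)) on [1/4, 1); …
peel off the power substitution: 3*sqrt(3)*t**(3/2) on [0, 1/3); 18*t**2 on [1/3, 1/2); log(3*t)/(3*t) on [1/2, 1); …
reversing the common scale on t: t**(3/2) on [0, 1); 2*t**2 on [1, 3/2); log(t)/t on [3/2, 3); …
decompose at 2/9, 1/2, 2; ℳ[f](s) sums the 4 pieces' integrals
on [0, 2/9) integrate f = 3*2**(1/4)*sqrt(3)*t**(3/4)/2 against the kernel
on [2/9, 1/2): add ∫ 9*t·t^(s-1) dt
segment [1/2, 2) carries sqrt(2)*log(3*sqrt(2)*sqrt(t)/2)/(3*sqrt(t)); integrate it
on [2, ∞): add ∫ 4/(81*t**2)·t^(s-1) dt

on [0, 2/9): 3*2**(1/4)*sqrt(3)*t**(3/4)/2
on [2/9, 1/2): 9*t
on [1/2, 2): sqrt(2)*log(3*sqrt(2)*sqrt(t)/2)/(3*sqrt(t))
on [2, oo): 4/(81*t**2)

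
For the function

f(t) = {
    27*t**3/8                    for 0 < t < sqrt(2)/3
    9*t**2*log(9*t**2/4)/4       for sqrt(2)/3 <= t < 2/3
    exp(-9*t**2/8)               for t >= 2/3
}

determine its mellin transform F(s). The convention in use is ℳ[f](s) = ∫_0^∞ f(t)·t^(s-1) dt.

reversing the common scale on t: t**3 on [0, sqrt(2)/2); t**2*log(t**2) on [sqrt(2)/2, 1); exp(-t**2/2) on [1, ∞)
peel off the power substitution: t**(3/2) on [0, 1/2); t*log(t) on [1/2, 1); exp(-t/2) on [1, ∞)
summing 3 kernel integrals split by sqrt(2)/3, 2/3 yields ℳ[f](s)
the [0, sqrt(2)/3) slice contributes ∫ 27*t**3/8·t^(s-1) dt
over [sqrt(2)/3, 2/3), the kernel integral of 9*t**2*log(9*t**2/4)/4 enters the sum
[2/3, ∞) adds the kernel integral of exp(-9*t**2/8)

2**(s/2)*(-8*2**(s/2)*(s + 3) + 2*2**s*(s + 3)*(s**2 + 4*s + 4)*uppergamma(s/2, 1/2) + s*(s + 3)*log(4) + 4*s + 4*(s + 3)*log(2) + sqrt(2)*(s**2 + 4*s + 4) + 12)/(4*3**s*(s + 3)*(s**2 + 4*s + 4))
  Re(s) > -3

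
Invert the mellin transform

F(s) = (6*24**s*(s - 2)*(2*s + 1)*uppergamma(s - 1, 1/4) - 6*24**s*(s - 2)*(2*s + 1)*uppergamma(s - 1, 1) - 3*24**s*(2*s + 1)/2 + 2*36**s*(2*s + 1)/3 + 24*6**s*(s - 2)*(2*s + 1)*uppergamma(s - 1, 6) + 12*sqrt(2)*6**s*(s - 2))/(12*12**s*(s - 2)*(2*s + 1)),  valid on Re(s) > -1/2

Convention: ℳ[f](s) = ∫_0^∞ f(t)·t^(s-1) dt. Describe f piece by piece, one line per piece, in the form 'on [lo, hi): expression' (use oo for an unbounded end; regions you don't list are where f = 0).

on [0, 1/2): sqrt(t)
on [1/2, 2): exp(-t/2)/t
on [2, 3): 1/(2*t**2)
on [3, oo): exp(-2*t)/t

strip the shared t-power: t**(3/2) on [0, 1/2); exp(-t/2) on [1/2, 2); 1/(2*t) on [2, 3); …
the 4 pieces separated at 1/2, 2, 3 each add one integral
[0, 1/2) adds the kernel integral of sqrt(t)
∫ over [1/2, 2) of exp(-t/2)/t·t^(s-1) joins the sum
piece [2, 3): integrate 1/(2*t**2) against the kernel
[3, ∞) adds the kernel integral of exp(-2*t)/t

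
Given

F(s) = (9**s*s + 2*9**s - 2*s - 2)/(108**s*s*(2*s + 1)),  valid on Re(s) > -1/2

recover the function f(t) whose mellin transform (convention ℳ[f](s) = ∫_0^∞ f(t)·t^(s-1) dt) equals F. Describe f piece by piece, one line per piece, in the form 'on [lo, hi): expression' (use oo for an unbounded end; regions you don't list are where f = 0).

undo the common scale on t: 3*sqrt(t) on [0, 1/36); 2 - 3*sqrt(t) on [1/36, 1/4)
back out the power substitution: 3*t on [0, 1/6); 2 - 3*t on [1/6, 1/2)
undo the common scale on t: t on [0, 1/2); 2 - t on [1/2, 3/2)
summing 2 kernel integrals split by 1/108 yields ℳ[f](s)
for t in [0, 1/108): the term is ∫ 3*sqrt(3)*sqrt(t)·t^(s-1)
[1/108, 1/12) adds the kernel integral of (-3*sqrt(3)*sqrt(t) + 2)

on [0, 1/108): 3*sqrt(3)*sqrt(t)
on [1/108, 1/12): -3*sqrt(3)*sqrt(t) + 2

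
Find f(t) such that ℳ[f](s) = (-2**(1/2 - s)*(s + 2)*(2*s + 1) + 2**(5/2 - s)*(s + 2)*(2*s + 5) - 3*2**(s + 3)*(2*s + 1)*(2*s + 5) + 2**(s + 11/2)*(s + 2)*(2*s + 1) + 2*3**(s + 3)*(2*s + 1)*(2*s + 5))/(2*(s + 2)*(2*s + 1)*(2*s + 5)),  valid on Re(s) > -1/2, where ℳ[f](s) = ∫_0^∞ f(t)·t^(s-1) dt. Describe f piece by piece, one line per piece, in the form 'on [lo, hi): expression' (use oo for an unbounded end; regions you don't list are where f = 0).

on [0, 1/2): 2*sqrt(t)
on [1/2, 2): 2*t**(5/2)
on [2, 3): 3*t**2

linearity at 1/2, 2 turns ℳ[f](s) into 3 summed integrals
segment 0 to 1/2 holds 2*sqrt(t); add its integral
on [1/2, 2): add ∫ 2*t**(5/2)·t^(s-1) dt
the [2, 3) slice contributes ∫ 3*t**2·t^(s-1) dt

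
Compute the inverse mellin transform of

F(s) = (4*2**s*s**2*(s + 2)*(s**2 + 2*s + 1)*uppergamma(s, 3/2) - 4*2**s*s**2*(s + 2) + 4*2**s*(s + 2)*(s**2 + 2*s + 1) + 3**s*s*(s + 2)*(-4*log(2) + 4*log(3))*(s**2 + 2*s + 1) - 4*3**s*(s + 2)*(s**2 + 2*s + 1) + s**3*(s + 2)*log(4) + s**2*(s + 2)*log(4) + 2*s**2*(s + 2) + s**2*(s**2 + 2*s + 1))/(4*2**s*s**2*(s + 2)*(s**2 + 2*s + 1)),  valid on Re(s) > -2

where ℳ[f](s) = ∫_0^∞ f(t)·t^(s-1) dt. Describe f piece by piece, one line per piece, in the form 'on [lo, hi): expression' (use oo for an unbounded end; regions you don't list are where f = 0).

on [0, 1/2): t**2
on [1/2, 1): t*log(t)
on [1, 3/2): log(t)
on [3/2, oo): exp(-t)

summing 4 kernel integrals split by 1/2, 1, 3/2 yields ℳ[f](s)
segment 0 to 1/2 holds t**2; add its integral
segment [1/2, 1) carries t*log(t); integrate it
over [1, 3/2), the kernel integral of log(t) enters the sum
on [3/2, ∞): add ∫ exp(-t)·t^(s-1) dt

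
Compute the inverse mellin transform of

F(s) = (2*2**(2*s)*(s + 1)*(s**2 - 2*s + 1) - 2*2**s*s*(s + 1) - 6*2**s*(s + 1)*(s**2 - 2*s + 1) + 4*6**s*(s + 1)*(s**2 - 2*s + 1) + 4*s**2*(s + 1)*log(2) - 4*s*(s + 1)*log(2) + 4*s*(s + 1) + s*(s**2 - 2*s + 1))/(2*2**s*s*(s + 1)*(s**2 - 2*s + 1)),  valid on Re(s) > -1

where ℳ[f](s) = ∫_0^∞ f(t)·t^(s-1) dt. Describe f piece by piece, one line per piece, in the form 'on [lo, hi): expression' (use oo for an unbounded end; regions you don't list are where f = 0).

slice at 1/2, 1, 2, transform all 4 pieces, and sum them
between 0 and 1/2 the integrand is t·t^(s-1)
on [1/2, 1) integrate f = log(t)/t against the kernel
between 1 and 2 the integrand is 3·t^(s-1)
segment [2, 3) carries 2; integrate it

on [0, 1/2): t
on [1/2, 1): log(t)/t
on [1, 2): 3
on [2, 3): 2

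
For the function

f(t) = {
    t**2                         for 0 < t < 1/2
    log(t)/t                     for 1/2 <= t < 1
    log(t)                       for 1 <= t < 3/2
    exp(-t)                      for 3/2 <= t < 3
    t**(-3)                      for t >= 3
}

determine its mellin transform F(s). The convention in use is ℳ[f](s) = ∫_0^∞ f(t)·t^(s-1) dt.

cuts at 1/2, 1, 3/2, 3: linearity sums the 5 kernel integrals
on [0, 1/2) integrate f = t**2 against the kernel
∫ over [1/2, 1) of log(t)/t·t^(s-1) joins the sum
segment [1, 3/2) carries log(t); integrate it
segment 3/2 to 3 holds exp(-t); add its integral
for t in [3, ∞): the term is ∫ t**(-3)·t^(s-1)

(108*2**s*s**2*(s - 3)*(s + 2)*(s**2 - 2*s + 1)*uppergamma(s, 3/2) - 108*2**s*s**2*(s - 3)*(s + 2)*(s**2 - 2*s + 1)*uppergamma(s, 3) - 108*2**s*s**2*(s - 3)*(s + 2) + 108*2**s*(s - 3)*(s + 2)*(s**2 - 2*s + 1) - 108*3**s*s*(s - 3)*(s + 2)*(s**2 - 2*s + 1)*log(2) + 108*3**s*s*(s - 3)*(s + 2)*(s**2 - 2*s + 1)*log(3) - 108*3**s*(s - 3)*(s + 2)*(s**2 - 2*s + 1) - 4*6**s*s**2*(s + 2)*(s**2 - 2*s + 1) + 216*s**3*(s - 3)*(s + 2)*log(2) - 216*s**2*(s - 3)*(s + 2)*log(2) + 216*s**2*(s - 3)*(s + 2) + 27*s**2*(s - 3)*(s**2 - 2*s + 1))/(108*2**s*s**2*(s - 3)*(s + 2)*(s**2 - 2*s + 1))
  -2 < Re(s) < 3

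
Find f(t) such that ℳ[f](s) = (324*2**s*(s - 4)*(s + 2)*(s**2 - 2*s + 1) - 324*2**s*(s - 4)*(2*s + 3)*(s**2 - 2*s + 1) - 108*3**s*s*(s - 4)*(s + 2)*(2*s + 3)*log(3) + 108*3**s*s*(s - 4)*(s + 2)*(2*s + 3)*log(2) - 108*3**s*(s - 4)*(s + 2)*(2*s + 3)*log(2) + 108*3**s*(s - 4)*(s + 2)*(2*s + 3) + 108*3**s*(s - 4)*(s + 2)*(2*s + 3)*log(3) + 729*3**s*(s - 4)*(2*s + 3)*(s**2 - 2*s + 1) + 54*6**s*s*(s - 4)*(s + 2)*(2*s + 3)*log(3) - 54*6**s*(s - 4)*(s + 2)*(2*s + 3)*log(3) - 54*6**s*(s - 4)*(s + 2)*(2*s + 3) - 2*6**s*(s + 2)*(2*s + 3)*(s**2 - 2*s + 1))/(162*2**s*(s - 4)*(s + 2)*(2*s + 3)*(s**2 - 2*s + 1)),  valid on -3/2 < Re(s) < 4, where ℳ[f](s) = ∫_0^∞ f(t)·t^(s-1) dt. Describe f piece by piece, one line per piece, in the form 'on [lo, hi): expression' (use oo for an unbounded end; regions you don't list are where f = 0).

along the cuts 1, 3/2, 3, ℳ[f](s) splits into 4 integrals
∫ over [0, 1) of t**(3/2)·t^(s-1) joins the sum
piece [1, 3/2): integrate 2*t**2 against the kernel
on [3/2, 3): add ∫ log(t)/t·t^(s-1) dt
[3, ∞) adds the kernel integral of t**(-4)

on [0, 1): t**(3/2)
on [1, 3/2): 2*t**2
on [3/2, 3): log(t)/t
on [3, oo): t**(-4)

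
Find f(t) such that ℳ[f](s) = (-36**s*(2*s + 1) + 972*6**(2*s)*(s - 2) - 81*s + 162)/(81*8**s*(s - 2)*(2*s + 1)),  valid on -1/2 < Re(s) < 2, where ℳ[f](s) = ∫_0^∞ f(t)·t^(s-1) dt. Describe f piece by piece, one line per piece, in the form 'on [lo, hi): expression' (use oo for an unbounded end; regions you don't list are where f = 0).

invert the common scale on t to get sqrt(t) on [0, 1/4); 2*sqrt(t) on [1/4, 9); t**(-2) on [9, ∞)
reversing the power substitution: t on [0, 1/2); 2*t on [1/2, 3); t**(-4) on [3, ∞)
the 3 pieces separated at 1/8, 9/2 each add one integral
segment [0, 1/8) carries sqrt(2)*sqrt(t); integrate it
segment [1/8, 9/2) carries 2*sqrt(2)*sqrt(t); integrate it
on [9/2, ∞): add ∫ 1/(4*t**2)·t^(s-1) dt

on [0, 1/8): sqrt(2)*sqrt(t)
on [1/8, 9/2): 2*sqrt(2)*sqrt(t)
on [9/2, oo): 1/(4*t**2)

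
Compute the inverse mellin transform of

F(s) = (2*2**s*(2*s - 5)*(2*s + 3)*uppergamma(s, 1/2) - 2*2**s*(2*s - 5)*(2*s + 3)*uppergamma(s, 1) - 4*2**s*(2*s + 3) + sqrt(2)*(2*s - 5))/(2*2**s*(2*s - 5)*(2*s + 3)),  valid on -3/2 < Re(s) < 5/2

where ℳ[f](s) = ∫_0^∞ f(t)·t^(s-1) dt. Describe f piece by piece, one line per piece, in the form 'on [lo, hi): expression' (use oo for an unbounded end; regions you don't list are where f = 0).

on [0, 1/2): t**(3/2)
on [1/2, 1): exp(-t)
on [1, oo): t**(-5/2)

f breaks at 1/2, 1 into 3 integrals to sum
for t in [0, 1/2): the term is ∫ t**(3/2)·t^(s-1)
for t in [1/2, 1): the term is ∫ exp(-t)·t^(s-1)
piece [1, ∞): integrate t**(-5/2) against the kernel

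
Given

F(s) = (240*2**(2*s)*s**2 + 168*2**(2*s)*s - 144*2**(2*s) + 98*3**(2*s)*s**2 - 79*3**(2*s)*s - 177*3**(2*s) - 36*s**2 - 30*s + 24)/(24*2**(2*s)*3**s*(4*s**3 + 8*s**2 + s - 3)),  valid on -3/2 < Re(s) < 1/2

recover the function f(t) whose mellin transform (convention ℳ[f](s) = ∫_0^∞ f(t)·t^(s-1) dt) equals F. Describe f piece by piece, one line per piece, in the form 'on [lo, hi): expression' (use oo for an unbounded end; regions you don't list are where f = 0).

the common scale on t comes off first: t**(3/2) on [0, 1/4); t*(2*sqrt(t) + 1) on [1/4, 1); t**(3/2)/2 on [1, 9/4); …
undo the power substitution: t**3 on [0, 1/2); t**2*(2*t + 1) on [1/2, 1); t**3/2 on [1, 3/2); …
the shared t-power comes off first: t on [0, 1/2); 2*t + 1 on [1/2, 1); t/2 on [1, 3/2); …
decompose at 1/12, 1/3, 3/4; ℳ[f](s) sums the 4 pieces' integrals
for t in [0, 1/12): the term is ∫ 3*sqrt(3)*t**(3/2)·t^(s-1)
on [1/12, 1/3): add ∫ 3*t*(2*sqrt(3)*sqrt(t) + 1)·t^(s-1) dt
∫ over [1/3, 3/4) of 3*sqrt(3)*t**(3/2)/2·t^(s-1) joins the sum
segment [3/4, ∞) carries sqrt(3)/(3*sqrt(t)); integrate it

on [0, 1/12): 3*sqrt(3)*t**(3/2)
on [1/12, 1/3): 3*t*(2*sqrt(3)*sqrt(t) + 1)
on [1/3, 3/4): 3*sqrt(3)*t**(3/2)/2
on [3/4, oo): sqrt(3)/(3*sqrt(t))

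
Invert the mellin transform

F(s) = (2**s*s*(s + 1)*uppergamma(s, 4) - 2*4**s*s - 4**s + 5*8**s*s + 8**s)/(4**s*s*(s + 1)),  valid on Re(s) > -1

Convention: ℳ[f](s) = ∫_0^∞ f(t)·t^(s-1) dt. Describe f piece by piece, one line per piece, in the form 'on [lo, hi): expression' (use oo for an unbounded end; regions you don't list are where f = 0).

on [0, 1): t
on [1, 2): 2*t + 1
on [2, oo): exp(-2*t)

slice at 1, 2, transform all 3 pieces, and sum them
∫ over [0, 1) of t·t^(s-1) joins the sum
∫ over [1, 2) of (2*t + 1)·t^(s-1) joins the sum
on [2, ∞): add ∫ exp(-2*t)·t^(s-1) dt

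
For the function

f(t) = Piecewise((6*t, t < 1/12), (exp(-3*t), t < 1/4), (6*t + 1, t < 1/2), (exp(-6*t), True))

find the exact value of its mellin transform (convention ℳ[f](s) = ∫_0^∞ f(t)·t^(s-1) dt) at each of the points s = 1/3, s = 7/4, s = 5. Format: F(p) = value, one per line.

reversing the common scale on t: 3*t on [0, 1/6); exp(-3*t/2) on [1/6, 1/2); 3*t + 1 on [1/2, 1); …
remove the common scale on t first: t on [0, 1/2); exp(-t/2) on [1/2, 3/2); t + 1 on [3/2, 3); …
integrate the 4 segments split at 1/12, 1/4, 1/2, then add the results
piece [0, 1/12): integrate 6*t against the kernel
on [1/12, 1/4): add ∫ exp(-3*t)·t^(s-1) dt
∫ over [1/4, 1/2) of (6*t + 1)·t^(s-1) joins the sum
on [1/2, ∞) integrate f = exp(-6*t) against the kernel

F(1/3) = 18**(1/3)*(-33*3**(1/3) - 8*2**(2/3)*uppergamma(1/3, 3/4) + 8*2**(1/3)*uppergamma(1/3, 3) + 3 + 8*2**(2/3)*uppergamma(1/3, 1/4) + 42*6**(1/3))/48
F(7/4) = sqrt(2)*3**(1/4)*(-308*sqrt(2)*uppergamma(7/4, 3/4) - 129*3**(3/4) + 7 + 77*2**(3/4)*uppergamma(7/4, 3) + 308*sqrt(2)*uppergamma(7/4, 1/4) + 384*6**(3/4))/5544
F(5) = -4331*exp(-3/4)/20736 + 131*exp(-3)/2592 + 80009/3732480 + 7889*exp(-1/4)/62208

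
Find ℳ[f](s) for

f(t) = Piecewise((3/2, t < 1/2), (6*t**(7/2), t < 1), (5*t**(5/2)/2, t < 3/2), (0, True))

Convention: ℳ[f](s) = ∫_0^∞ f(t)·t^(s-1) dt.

slice at 1/2, 1, transform all 3 pieces, and sum them
∫ 3/2·t^(s-1) over [0, 1/2)
on [1/2, 1) integrate f = 6*t**(7/2) against the kernel
∫ 5*t**(5/2)/2·t^(s-1) over [1, 3/2)

(96*2**s*s*(2*s + 5) - 40*2**s*s*(2*s + 7) + 45*sqrt(2)*3**(s + 1/2)*s*(2*s + 7) - 6*sqrt(2)*s*(2*s + 5) + 12*(2*s + 5)*(2*s + 7))/(8*2**s*s*(2*s + 5)*(2*s + 7))
  Re(s) > 0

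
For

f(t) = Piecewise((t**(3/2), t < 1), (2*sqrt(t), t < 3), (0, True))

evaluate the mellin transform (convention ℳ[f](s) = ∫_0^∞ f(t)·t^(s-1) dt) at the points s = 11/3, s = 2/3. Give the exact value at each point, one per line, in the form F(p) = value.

F(11/3) = -222/775 + 972*3**(1/6)/25
F(2/3) = -114/91 + 36*3**(1/6)/7

linearity at 1 turns ℳ[f](s) into 2 summed integrals
the [0, 1) slice contributes ∫ t**(3/2)·t^(s-1) dt
over [1, 3), the kernel integral of 2*sqrt(t) enters the sum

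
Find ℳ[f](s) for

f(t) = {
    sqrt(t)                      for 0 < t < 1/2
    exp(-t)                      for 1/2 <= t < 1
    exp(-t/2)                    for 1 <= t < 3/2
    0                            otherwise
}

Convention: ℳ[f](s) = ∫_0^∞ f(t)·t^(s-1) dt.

(2**s*(2*s + 1)*uppergamma(s, 1/2) - 2**s*(2*s + 1)*uppergamma(s, 1) + 4**s*(2*s + 1)*uppergamma(s, 1/2) - 4**s*(2*s + 1)*uppergamma(s, 3/4) + sqrt(2))/(2**s*(2*s + 1))
  Re(s) > -1/2

linearity at 1/2, 1 turns ℳ[f](s) into 3 summed integrals
segment 0 to 1/2 holds sqrt(t); add its integral
segment [1/2, 1) carries exp(-t); integrate it
between 1 and 3/2 the integrand is exp(-t/2)·t^(s-1)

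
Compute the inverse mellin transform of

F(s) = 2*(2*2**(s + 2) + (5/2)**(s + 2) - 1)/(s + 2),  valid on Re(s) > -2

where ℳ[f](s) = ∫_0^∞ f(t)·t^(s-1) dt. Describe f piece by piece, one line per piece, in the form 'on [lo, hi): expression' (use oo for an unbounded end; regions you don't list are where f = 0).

on [0, 1): 4*t**2
on [1, 2): 6*t**2
on [2, 5/2): 2*t**2

along the cuts 1, 2, ℳ[f](s) splits into 3 integrals
on [0, 1) integrate f = 4*t**2 against the kernel
∫ 6*t**2·t^(s-1) over [1, 2)
[2, 5/2) adds the kernel integral of 2*t**2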